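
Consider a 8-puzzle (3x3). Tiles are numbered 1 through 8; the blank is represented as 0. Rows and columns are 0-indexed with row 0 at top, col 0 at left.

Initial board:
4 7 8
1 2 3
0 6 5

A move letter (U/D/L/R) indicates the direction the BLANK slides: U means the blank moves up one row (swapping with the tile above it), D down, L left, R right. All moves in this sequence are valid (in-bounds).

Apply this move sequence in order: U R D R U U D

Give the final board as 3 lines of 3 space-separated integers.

Answer: 4 7 8
2 6 0
1 5 3

Derivation:
After move 1 (U):
4 7 8
0 2 3
1 6 5

After move 2 (R):
4 7 8
2 0 3
1 6 5

After move 3 (D):
4 7 8
2 6 3
1 0 5

After move 4 (R):
4 7 8
2 6 3
1 5 0

After move 5 (U):
4 7 8
2 6 0
1 5 3

After move 6 (U):
4 7 0
2 6 8
1 5 3

After move 7 (D):
4 7 8
2 6 0
1 5 3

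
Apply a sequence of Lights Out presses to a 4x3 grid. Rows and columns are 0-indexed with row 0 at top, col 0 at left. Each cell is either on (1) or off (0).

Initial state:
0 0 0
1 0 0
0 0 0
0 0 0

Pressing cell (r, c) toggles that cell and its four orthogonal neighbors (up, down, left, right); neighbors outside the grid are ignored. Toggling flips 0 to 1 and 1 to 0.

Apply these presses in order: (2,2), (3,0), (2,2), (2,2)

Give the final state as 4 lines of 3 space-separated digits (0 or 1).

After press 1 at (2,2):
0 0 0
1 0 1
0 1 1
0 0 1

After press 2 at (3,0):
0 0 0
1 0 1
1 1 1
1 1 1

After press 3 at (2,2):
0 0 0
1 0 0
1 0 0
1 1 0

After press 4 at (2,2):
0 0 0
1 0 1
1 1 1
1 1 1

Answer: 0 0 0
1 0 1
1 1 1
1 1 1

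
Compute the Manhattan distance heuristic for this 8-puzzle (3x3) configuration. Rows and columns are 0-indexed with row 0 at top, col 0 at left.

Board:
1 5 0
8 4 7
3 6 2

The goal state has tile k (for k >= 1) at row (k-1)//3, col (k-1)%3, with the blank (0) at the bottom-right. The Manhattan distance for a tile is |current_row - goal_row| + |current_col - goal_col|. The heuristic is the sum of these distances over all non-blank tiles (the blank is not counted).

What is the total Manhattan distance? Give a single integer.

Tile 1: (0,0)->(0,0) = 0
Tile 5: (0,1)->(1,1) = 1
Tile 8: (1,0)->(2,1) = 2
Tile 4: (1,1)->(1,0) = 1
Tile 7: (1,2)->(2,0) = 3
Tile 3: (2,0)->(0,2) = 4
Tile 6: (2,1)->(1,2) = 2
Tile 2: (2,2)->(0,1) = 3
Sum: 0 + 1 + 2 + 1 + 3 + 4 + 2 + 3 = 16

Answer: 16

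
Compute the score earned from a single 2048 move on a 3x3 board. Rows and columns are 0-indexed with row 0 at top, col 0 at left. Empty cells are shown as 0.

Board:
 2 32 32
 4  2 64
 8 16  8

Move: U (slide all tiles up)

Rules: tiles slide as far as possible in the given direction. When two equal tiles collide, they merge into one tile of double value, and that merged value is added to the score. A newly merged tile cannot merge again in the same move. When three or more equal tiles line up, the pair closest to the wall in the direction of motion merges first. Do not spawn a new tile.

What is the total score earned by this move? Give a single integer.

Slide up:
col 0: [2, 4, 8] -> [2, 4, 8]  score +0 (running 0)
col 1: [32, 2, 16] -> [32, 2, 16]  score +0 (running 0)
col 2: [32, 64, 8] -> [32, 64, 8]  score +0 (running 0)
Board after move:
 2 32 32
 4  2 64
 8 16  8

Answer: 0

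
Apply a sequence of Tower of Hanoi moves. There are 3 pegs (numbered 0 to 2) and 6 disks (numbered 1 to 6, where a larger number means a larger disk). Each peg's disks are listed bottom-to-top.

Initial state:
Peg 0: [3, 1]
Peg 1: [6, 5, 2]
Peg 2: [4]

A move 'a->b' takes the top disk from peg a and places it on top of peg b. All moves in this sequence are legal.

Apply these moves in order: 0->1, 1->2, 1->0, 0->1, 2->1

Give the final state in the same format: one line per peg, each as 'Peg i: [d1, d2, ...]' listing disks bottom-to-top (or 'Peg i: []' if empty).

After move 1 (0->1):
Peg 0: [3]
Peg 1: [6, 5, 2, 1]
Peg 2: [4]

After move 2 (1->2):
Peg 0: [3]
Peg 1: [6, 5, 2]
Peg 2: [4, 1]

After move 3 (1->0):
Peg 0: [3, 2]
Peg 1: [6, 5]
Peg 2: [4, 1]

After move 4 (0->1):
Peg 0: [3]
Peg 1: [6, 5, 2]
Peg 2: [4, 1]

After move 5 (2->1):
Peg 0: [3]
Peg 1: [6, 5, 2, 1]
Peg 2: [4]

Answer: Peg 0: [3]
Peg 1: [6, 5, 2, 1]
Peg 2: [4]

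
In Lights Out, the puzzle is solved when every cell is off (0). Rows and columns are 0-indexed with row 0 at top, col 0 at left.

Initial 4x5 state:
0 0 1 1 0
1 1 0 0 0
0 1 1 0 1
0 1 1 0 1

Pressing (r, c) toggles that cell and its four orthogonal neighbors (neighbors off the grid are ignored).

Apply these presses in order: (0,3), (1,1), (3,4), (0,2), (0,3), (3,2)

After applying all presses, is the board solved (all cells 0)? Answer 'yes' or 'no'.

After press 1 at (0,3):
0 0 0 0 1
1 1 0 1 0
0 1 1 0 1
0 1 1 0 1

After press 2 at (1,1):
0 1 0 0 1
0 0 1 1 0
0 0 1 0 1
0 1 1 0 1

After press 3 at (3,4):
0 1 0 0 1
0 0 1 1 0
0 0 1 0 0
0 1 1 1 0

After press 4 at (0,2):
0 0 1 1 1
0 0 0 1 0
0 0 1 0 0
0 1 1 1 0

After press 5 at (0,3):
0 0 0 0 0
0 0 0 0 0
0 0 1 0 0
0 1 1 1 0

After press 6 at (3,2):
0 0 0 0 0
0 0 0 0 0
0 0 0 0 0
0 0 0 0 0

Lights still on: 0

Answer: yes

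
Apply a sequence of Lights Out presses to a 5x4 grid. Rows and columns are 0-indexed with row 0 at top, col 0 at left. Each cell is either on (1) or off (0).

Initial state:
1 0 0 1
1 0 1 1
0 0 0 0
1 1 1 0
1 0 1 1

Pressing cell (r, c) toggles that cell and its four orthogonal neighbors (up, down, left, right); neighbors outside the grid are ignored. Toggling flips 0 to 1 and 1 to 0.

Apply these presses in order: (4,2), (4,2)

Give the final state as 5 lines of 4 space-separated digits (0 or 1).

Answer: 1 0 0 1
1 0 1 1
0 0 0 0
1 1 1 0
1 0 1 1

Derivation:
After press 1 at (4,2):
1 0 0 1
1 0 1 1
0 0 0 0
1 1 0 0
1 1 0 0

After press 2 at (4,2):
1 0 0 1
1 0 1 1
0 0 0 0
1 1 1 0
1 0 1 1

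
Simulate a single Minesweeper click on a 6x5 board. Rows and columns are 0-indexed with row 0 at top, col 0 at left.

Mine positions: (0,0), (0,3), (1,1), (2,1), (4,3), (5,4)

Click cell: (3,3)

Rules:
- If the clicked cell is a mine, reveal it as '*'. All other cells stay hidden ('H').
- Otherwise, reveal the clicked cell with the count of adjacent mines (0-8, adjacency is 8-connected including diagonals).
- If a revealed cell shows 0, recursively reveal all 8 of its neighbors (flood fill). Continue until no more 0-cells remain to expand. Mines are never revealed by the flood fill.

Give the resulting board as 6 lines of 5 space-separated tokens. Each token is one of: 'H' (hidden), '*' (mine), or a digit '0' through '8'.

H H H H H
H H H H H
H H H H H
H H H 1 H
H H H H H
H H H H H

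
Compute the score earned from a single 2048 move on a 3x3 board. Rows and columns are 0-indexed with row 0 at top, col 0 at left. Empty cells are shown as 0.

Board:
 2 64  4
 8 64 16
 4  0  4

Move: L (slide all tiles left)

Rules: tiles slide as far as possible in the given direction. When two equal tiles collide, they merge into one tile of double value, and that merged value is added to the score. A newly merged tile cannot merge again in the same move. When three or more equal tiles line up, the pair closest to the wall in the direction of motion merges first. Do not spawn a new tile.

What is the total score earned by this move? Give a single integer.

Answer: 8

Derivation:
Slide left:
row 0: [2, 64, 4] -> [2, 64, 4]  score +0 (running 0)
row 1: [8, 64, 16] -> [8, 64, 16]  score +0 (running 0)
row 2: [4, 0, 4] -> [8, 0, 0]  score +8 (running 8)
Board after move:
 2 64  4
 8 64 16
 8  0  0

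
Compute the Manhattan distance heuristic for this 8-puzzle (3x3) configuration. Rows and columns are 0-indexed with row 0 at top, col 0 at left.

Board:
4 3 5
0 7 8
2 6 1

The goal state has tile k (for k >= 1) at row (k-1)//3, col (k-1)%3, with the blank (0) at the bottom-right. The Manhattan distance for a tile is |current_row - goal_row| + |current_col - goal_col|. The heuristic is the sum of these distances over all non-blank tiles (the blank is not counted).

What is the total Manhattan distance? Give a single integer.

Answer: 17

Derivation:
Tile 4: (0,0)->(1,0) = 1
Tile 3: (0,1)->(0,2) = 1
Tile 5: (0,2)->(1,1) = 2
Tile 7: (1,1)->(2,0) = 2
Tile 8: (1,2)->(2,1) = 2
Tile 2: (2,0)->(0,1) = 3
Tile 6: (2,1)->(1,2) = 2
Tile 1: (2,2)->(0,0) = 4
Sum: 1 + 1 + 2 + 2 + 2 + 3 + 2 + 4 = 17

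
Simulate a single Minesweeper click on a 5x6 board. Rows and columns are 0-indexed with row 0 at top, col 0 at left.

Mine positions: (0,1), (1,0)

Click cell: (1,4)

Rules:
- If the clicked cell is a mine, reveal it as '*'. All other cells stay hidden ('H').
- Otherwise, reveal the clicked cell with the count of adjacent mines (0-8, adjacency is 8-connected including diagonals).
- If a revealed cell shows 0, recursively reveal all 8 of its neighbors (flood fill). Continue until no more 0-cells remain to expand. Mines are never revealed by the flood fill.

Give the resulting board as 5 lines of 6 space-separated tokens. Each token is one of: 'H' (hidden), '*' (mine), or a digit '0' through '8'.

H H 1 0 0 0
H 2 1 0 0 0
1 1 0 0 0 0
0 0 0 0 0 0
0 0 0 0 0 0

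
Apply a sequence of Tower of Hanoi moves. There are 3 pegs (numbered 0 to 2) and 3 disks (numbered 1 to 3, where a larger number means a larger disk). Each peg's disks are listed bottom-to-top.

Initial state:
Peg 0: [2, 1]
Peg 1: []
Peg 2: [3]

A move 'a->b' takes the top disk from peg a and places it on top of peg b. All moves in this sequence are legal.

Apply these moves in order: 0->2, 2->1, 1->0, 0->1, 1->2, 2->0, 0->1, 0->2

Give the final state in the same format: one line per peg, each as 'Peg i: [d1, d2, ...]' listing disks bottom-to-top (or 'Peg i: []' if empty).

After move 1 (0->2):
Peg 0: [2]
Peg 1: []
Peg 2: [3, 1]

After move 2 (2->1):
Peg 0: [2]
Peg 1: [1]
Peg 2: [3]

After move 3 (1->0):
Peg 0: [2, 1]
Peg 1: []
Peg 2: [3]

After move 4 (0->1):
Peg 0: [2]
Peg 1: [1]
Peg 2: [3]

After move 5 (1->2):
Peg 0: [2]
Peg 1: []
Peg 2: [3, 1]

After move 6 (2->0):
Peg 0: [2, 1]
Peg 1: []
Peg 2: [3]

After move 7 (0->1):
Peg 0: [2]
Peg 1: [1]
Peg 2: [3]

After move 8 (0->2):
Peg 0: []
Peg 1: [1]
Peg 2: [3, 2]

Answer: Peg 0: []
Peg 1: [1]
Peg 2: [3, 2]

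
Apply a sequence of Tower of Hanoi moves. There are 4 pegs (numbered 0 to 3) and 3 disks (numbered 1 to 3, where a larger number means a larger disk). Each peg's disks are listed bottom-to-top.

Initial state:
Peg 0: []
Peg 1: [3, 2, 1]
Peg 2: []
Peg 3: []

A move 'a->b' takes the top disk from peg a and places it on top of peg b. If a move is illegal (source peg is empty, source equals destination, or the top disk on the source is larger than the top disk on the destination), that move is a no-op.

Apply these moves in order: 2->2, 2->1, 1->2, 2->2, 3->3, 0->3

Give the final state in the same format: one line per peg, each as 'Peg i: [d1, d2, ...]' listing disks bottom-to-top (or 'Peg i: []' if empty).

After move 1 (2->2):
Peg 0: []
Peg 1: [3, 2, 1]
Peg 2: []
Peg 3: []

After move 2 (2->1):
Peg 0: []
Peg 1: [3, 2, 1]
Peg 2: []
Peg 3: []

After move 3 (1->2):
Peg 0: []
Peg 1: [3, 2]
Peg 2: [1]
Peg 3: []

After move 4 (2->2):
Peg 0: []
Peg 1: [3, 2]
Peg 2: [1]
Peg 3: []

After move 5 (3->3):
Peg 0: []
Peg 1: [3, 2]
Peg 2: [1]
Peg 3: []

After move 6 (0->3):
Peg 0: []
Peg 1: [3, 2]
Peg 2: [1]
Peg 3: []

Answer: Peg 0: []
Peg 1: [3, 2]
Peg 2: [1]
Peg 3: []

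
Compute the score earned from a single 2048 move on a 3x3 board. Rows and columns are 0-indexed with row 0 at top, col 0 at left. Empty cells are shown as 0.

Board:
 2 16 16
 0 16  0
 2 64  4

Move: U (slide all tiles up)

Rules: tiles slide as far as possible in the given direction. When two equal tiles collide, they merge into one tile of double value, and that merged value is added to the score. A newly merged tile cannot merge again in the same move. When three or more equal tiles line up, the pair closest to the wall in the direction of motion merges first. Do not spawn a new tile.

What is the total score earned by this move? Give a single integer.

Answer: 36

Derivation:
Slide up:
col 0: [2, 0, 2] -> [4, 0, 0]  score +4 (running 4)
col 1: [16, 16, 64] -> [32, 64, 0]  score +32 (running 36)
col 2: [16, 0, 4] -> [16, 4, 0]  score +0 (running 36)
Board after move:
 4 32 16
 0 64  4
 0  0  0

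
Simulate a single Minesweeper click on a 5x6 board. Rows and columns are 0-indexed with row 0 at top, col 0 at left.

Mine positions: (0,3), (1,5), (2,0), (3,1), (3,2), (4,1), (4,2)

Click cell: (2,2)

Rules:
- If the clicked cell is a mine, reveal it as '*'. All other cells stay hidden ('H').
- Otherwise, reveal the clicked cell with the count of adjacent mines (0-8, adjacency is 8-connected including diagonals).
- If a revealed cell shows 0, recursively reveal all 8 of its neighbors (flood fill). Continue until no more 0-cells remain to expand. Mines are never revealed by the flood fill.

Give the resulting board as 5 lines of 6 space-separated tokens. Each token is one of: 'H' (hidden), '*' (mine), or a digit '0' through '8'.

H H H H H H
H H H H H H
H H 2 H H H
H H H H H H
H H H H H H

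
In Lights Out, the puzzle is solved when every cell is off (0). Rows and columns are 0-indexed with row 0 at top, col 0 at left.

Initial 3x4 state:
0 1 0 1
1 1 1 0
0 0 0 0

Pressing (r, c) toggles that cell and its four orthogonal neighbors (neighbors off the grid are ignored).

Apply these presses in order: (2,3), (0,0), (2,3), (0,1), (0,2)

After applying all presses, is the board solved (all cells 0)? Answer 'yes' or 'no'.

After press 1 at (2,3):
0 1 0 1
1 1 1 1
0 0 1 1

After press 2 at (0,0):
1 0 0 1
0 1 1 1
0 0 1 1

After press 3 at (2,3):
1 0 0 1
0 1 1 0
0 0 0 0

After press 4 at (0,1):
0 1 1 1
0 0 1 0
0 0 0 0

After press 5 at (0,2):
0 0 0 0
0 0 0 0
0 0 0 0

Lights still on: 0

Answer: yes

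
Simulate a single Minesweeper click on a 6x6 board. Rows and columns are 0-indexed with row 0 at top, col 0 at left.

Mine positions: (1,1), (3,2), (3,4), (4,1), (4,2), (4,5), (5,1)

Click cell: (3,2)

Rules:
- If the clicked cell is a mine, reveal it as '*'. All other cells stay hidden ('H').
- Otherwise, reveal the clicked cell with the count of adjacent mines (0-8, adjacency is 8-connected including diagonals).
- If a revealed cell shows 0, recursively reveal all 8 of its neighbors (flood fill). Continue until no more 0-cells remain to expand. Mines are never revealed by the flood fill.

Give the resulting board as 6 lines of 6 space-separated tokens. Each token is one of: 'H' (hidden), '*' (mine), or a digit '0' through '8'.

H H H H H H
H H H H H H
H H H H H H
H H * H H H
H H H H H H
H H H H H H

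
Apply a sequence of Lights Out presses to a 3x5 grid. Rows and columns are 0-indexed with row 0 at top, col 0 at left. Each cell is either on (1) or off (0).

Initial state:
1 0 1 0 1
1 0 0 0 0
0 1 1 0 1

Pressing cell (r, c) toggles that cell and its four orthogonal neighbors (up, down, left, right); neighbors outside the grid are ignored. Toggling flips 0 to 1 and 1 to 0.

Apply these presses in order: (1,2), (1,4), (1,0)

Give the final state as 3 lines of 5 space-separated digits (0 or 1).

After press 1 at (1,2):
1 0 0 0 1
1 1 1 1 0
0 1 0 0 1

After press 2 at (1,4):
1 0 0 0 0
1 1 1 0 1
0 1 0 0 0

After press 3 at (1,0):
0 0 0 0 0
0 0 1 0 1
1 1 0 0 0

Answer: 0 0 0 0 0
0 0 1 0 1
1 1 0 0 0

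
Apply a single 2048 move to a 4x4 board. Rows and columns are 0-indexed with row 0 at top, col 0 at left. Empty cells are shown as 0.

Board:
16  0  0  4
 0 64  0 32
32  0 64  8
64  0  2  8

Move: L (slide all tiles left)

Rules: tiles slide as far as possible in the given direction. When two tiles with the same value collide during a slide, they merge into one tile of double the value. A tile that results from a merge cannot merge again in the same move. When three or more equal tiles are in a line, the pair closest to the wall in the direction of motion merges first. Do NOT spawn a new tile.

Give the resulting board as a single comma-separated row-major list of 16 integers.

Answer: 16, 4, 0, 0, 64, 32, 0, 0, 32, 64, 8, 0, 64, 2, 8, 0

Derivation:
Slide left:
row 0: [16, 0, 0, 4] -> [16, 4, 0, 0]
row 1: [0, 64, 0, 32] -> [64, 32, 0, 0]
row 2: [32, 0, 64, 8] -> [32, 64, 8, 0]
row 3: [64, 0, 2, 8] -> [64, 2, 8, 0]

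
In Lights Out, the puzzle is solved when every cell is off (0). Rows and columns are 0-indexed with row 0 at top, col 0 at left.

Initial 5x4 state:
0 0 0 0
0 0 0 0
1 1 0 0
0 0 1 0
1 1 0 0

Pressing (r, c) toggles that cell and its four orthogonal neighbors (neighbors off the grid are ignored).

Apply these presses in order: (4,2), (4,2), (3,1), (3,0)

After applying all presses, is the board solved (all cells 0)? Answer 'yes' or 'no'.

After press 1 at (4,2):
0 0 0 0
0 0 0 0
1 1 0 0
0 0 0 0
1 0 1 1

After press 2 at (4,2):
0 0 0 0
0 0 0 0
1 1 0 0
0 0 1 0
1 1 0 0

After press 3 at (3,1):
0 0 0 0
0 0 0 0
1 0 0 0
1 1 0 0
1 0 0 0

After press 4 at (3,0):
0 0 0 0
0 0 0 0
0 0 0 0
0 0 0 0
0 0 0 0

Lights still on: 0

Answer: yes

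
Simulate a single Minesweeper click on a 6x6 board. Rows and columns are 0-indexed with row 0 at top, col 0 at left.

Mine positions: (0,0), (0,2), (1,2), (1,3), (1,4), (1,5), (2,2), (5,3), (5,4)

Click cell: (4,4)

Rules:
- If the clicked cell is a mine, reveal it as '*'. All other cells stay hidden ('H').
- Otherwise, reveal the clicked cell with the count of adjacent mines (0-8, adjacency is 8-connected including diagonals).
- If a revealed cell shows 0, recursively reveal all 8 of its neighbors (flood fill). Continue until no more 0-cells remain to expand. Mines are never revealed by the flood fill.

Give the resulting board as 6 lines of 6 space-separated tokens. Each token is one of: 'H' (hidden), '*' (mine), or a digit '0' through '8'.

H H H H H H
H H H H H H
H H H H H H
H H H H H H
H H H H 2 H
H H H H H H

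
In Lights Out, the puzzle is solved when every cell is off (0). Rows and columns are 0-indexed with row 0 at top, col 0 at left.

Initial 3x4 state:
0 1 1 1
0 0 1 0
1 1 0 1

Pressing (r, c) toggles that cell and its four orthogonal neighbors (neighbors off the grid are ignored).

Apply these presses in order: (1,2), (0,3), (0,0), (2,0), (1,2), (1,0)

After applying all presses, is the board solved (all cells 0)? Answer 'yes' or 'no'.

Answer: no

Derivation:
After press 1 at (1,2):
0 1 0 1
0 1 0 1
1 1 1 1

After press 2 at (0,3):
0 1 1 0
0 1 0 0
1 1 1 1

After press 3 at (0,0):
1 0 1 0
1 1 0 0
1 1 1 1

After press 4 at (2,0):
1 0 1 0
0 1 0 0
0 0 1 1

After press 5 at (1,2):
1 0 0 0
0 0 1 1
0 0 0 1

After press 6 at (1,0):
0 0 0 0
1 1 1 1
1 0 0 1

Lights still on: 6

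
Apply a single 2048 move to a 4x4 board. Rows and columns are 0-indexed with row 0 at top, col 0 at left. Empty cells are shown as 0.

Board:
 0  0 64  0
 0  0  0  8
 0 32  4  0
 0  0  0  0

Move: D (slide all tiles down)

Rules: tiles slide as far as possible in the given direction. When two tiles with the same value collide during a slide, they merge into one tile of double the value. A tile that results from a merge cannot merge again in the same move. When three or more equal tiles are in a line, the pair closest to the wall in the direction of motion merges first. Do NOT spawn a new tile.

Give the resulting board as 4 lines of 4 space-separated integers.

Answer:  0  0  0  0
 0  0  0  0
 0  0 64  0
 0 32  4  8

Derivation:
Slide down:
col 0: [0, 0, 0, 0] -> [0, 0, 0, 0]
col 1: [0, 0, 32, 0] -> [0, 0, 0, 32]
col 2: [64, 0, 4, 0] -> [0, 0, 64, 4]
col 3: [0, 8, 0, 0] -> [0, 0, 0, 8]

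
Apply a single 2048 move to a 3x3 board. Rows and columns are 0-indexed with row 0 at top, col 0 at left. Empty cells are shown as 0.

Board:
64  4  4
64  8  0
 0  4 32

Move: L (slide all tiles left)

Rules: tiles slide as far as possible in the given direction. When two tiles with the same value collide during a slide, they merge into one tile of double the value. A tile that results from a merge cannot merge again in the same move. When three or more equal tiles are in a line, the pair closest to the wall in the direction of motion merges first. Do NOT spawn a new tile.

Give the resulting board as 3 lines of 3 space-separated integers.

Slide left:
row 0: [64, 4, 4] -> [64, 8, 0]
row 1: [64, 8, 0] -> [64, 8, 0]
row 2: [0, 4, 32] -> [4, 32, 0]

Answer: 64  8  0
64  8  0
 4 32  0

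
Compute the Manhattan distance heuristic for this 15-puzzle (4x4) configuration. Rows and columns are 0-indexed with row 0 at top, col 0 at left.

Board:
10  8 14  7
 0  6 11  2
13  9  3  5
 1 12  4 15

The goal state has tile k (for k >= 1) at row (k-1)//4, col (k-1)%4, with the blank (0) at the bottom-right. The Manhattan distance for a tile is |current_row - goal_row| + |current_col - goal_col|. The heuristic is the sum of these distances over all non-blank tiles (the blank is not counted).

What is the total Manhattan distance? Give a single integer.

Tile 10: at (0,0), goal (2,1), distance |0-2|+|0-1| = 3
Tile 8: at (0,1), goal (1,3), distance |0-1|+|1-3| = 3
Tile 14: at (0,2), goal (3,1), distance |0-3|+|2-1| = 4
Tile 7: at (0,3), goal (1,2), distance |0-1|+|3-2| = 2
Tile 6: at (1,1), goal (1,1), distance |1-1|+|1-1| = 0
Tile 11: at (1,2), goal (2,2), distance |1-2|+|2-2| = 1
Tile 2: at (1,3), goal (0,1), distance |1-0|+|3-1| = 3
Tile 13: at (2,0), goal (3,0), distance |2-3|+|0-0| = 1
Tile 9: at (2,1), goal (2,0), distance |2-2|+|1-0| = 1
Tile 3: at (2,2), goal (0,2), distance |2-0|+|2-2| = 2
Tile 5: at (2,3), goal (1,0), distance |2-1|+|3-0| = 4
Tile 1: at (3,0), goal (0,0), distance |3-0|+|0-0| = 3
Tile 12: at (3,1), goal (2,3), distance |3-2|+|1-3| = 3
Tile 4: at (3,2), goal (0,3), distance |3-0|+|2-3| = 4
Tile 15: at (3,3), goal (3,2), distance |3-3|+|3-2| = 1
Sum: 3 + 3 + 4 + 2 + 0 + 1 + 3 + 1 + 1 + 2 + 4 + 3 + 3 + 4 + 1 = 35

Answer: 35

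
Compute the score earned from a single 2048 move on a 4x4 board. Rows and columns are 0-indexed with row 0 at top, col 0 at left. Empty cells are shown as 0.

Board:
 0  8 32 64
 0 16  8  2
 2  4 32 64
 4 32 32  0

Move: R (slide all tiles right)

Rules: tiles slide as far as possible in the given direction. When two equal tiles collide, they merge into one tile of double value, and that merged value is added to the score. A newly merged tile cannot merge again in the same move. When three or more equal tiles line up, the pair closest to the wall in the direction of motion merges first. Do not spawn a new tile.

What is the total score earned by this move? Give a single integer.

Answer: 64

Derivation:
Slide right:
row 0: [0, 8, 32, 64] -> [0, 8, 32, 64]  score +0 (running 0)
row 1: [0, 16, 8, 2] -> [0, 16, 8, 2]  score +0 (running 0)
row 2: [2, 4, 32, 64] -> [2, 4, 32, 64]  score +0 (running 0)
row 3: [4, 32, 32, 0] -> [0, 0, 4, 64]  score +64 (running 64)
Board after move:
 0  8 32 64
 0 16  8  2
 2  4 32 64
 0  0  4 64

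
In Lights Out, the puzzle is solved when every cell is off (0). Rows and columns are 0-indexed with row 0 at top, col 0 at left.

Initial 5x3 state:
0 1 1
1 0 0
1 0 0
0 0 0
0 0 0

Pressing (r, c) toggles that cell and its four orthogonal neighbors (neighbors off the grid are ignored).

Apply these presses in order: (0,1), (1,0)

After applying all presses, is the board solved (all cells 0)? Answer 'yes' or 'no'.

After press 1 at (0,1):
1 0 0
1 1 0
1 0 0
0 0 0
0 0 0

After press 2 at (1,0):
0 0 0
0 0 0
0 0 0
0 0 0
0 0 0

Lights still on: 0

Answer: yes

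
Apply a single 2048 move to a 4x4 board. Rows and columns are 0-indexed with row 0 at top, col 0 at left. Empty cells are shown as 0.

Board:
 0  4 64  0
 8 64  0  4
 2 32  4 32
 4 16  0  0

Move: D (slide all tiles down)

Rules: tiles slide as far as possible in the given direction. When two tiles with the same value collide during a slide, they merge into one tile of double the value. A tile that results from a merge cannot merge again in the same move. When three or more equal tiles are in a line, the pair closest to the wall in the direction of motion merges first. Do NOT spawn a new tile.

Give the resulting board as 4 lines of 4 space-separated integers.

Answer:  0  4  0  0
 8 64  0  0
 2 32 64  4
 4 16  4 32

Derivation:
Slide down:
col 0: [0, 8, 2, 4] -> [0, 8, 2, 4]
col 1: [4, 64, 32, 16] -> [4, 64, 32, 16]
col 2: [64, 0, 4, 0] -> [0, 0, 64, 4]
col 3: [0, 4, 32, 0] -> [0, 0, 4, 32]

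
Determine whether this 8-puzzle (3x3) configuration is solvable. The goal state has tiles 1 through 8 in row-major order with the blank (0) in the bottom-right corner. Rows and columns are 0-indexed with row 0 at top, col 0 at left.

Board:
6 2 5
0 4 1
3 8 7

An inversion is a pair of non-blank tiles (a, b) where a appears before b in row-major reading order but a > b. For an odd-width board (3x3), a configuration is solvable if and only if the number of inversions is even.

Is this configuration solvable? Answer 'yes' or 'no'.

Answer: yes

Derivation:
Inversions (pairs i<j in row-major order where tile[i] > tile[j] > 0): 12
12 is even, so the puzzle is solvable.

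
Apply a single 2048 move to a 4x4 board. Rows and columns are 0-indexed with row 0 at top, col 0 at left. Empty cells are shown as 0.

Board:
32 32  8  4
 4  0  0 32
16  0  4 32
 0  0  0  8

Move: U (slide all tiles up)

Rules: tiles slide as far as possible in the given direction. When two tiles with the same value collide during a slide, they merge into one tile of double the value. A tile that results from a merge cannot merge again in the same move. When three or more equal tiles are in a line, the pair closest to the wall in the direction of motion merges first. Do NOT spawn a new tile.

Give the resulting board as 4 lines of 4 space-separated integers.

Answer: 32 32  8  4
 4  0  4 64
16  0  0  8
 0  0  0  0

Derivation:
Slide up:
col 0: [32, 4, 16, 0] -> [32, 4, 16, 0]
col 1: [32, 0, 0, 0] -> [32, 0, 0, 0]
col 2: [8, 0, 4, 0] -> [8, 4, 0, 0]
col 3: [4, 32, 32, 8] -> [4, 64, 8, 0]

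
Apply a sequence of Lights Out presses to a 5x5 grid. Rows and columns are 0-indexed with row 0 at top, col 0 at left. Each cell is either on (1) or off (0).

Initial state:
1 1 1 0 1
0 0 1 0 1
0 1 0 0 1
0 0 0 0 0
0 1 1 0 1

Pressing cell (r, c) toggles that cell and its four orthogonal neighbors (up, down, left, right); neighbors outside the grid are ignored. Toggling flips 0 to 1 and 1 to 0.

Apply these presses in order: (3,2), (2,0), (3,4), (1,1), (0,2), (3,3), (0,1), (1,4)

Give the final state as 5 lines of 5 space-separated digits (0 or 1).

After press 1 at (3,2):
1 1 1 0 1
0 0 1 0 1
0 1 1 0 1
0 1 1 1 0
0 1 0 0 1

After press 2 at (2,0):
1 1 1 0 1
1 0 1 0 1
1 0 1 0 1
1 1 1 1 0
0 1 0 0 1

After press 3 at (3,4):
1 1 1 0 1
1 0 1 0 1
1 0 1 0 0
1 1 1 0 1
0 1 0 0 0

After press 4 at (1,1):
1 0 1 0 1
0 1 0 0 1
1 1 1 0 0
1 1 1 0 1
0 1 0 0 0

After press 5 at (0,2):
1 1 0 1 1
0 1 1 0 1
1 1 1 0 0
1 1 1 0 1
0 1 0 0 0

After press 6 at (3,3):
1 1 0 1 1
0 1 1 0 1
1 1 1 1 0
1 1 0 1 0
0 1 0 1 0

After press 7 at (0,1):
0 0 1 1 1
0 0 1 0 1
1 1 1 1 0
1 1 0 1 0
0 1 0 1 0

After press 8 at (1,4):
0 0 1 1 0
0 0 1 1 0
1 1 1 1 1
1 1 0 1 0
0 1 0 1 0

Answer: 0 0 1 1 0
0 0 1 1 0
1 1 1 1 1
1 1 0 1 0
0 1 0 1 0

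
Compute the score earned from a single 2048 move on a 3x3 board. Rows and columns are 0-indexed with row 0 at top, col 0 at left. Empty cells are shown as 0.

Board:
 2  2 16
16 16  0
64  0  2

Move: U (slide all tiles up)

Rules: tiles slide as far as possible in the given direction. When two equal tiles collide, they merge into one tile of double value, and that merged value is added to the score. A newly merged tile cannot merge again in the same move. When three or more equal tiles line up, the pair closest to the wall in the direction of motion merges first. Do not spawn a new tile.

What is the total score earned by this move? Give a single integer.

Answer: 0

Derivation:
Slide up:
col 0: [2, 16, 64] -> [2, 16, 64]  score +0 (running 0)
col 1: [2, 16, 0] -> [2, 16, 0]  score +0 (running 0)
col 2: [16, 0, 2] -> [16, 2, 0]  score +0 (running 0)
Board after move:
 2  2 16
16 16  2
64  0  0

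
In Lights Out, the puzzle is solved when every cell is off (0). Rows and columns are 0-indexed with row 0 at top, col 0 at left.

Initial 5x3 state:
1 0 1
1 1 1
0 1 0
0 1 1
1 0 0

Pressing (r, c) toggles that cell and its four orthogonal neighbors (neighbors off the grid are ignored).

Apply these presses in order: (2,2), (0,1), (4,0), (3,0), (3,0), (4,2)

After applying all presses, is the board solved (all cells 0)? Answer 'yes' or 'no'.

Answer: no

Derivation:
After press 1 at (2,2):
1 0 1
1 1 0
0 0 1
0 1 0
1 0 0

After press 2 at (0,1):
0 1 0
1 0 0
0 0 1
0 1 0
1 0 0

After press 3 at (4,0):
0 1 0
1 0 0
0 0 1
1 1 0
0 1 0

After press 4 at (3,0):
0 1 0
1 0 0
1 0 1
0 0 0
1 1 0

After press 5 at (3,0):
0 1 0
1 0 0
0 0 1
1 1 0
0 1 0

After press 6 at (4,2):
0 1 0
1 0 0
0 0 1
1 1 1
0 0 1

Lights still on: 7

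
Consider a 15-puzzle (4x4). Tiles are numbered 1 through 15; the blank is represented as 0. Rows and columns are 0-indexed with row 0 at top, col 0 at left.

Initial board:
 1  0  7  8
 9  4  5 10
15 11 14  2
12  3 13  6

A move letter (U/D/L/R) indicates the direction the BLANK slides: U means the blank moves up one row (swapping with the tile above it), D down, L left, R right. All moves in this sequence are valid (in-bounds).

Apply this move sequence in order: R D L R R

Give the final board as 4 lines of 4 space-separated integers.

After move 1 (R):
 1  7  0  8
 9  4  5 10
15 11 14  2
12  3 13  6

After move 2 (D):
 1  7  5  8
 9  4  0 10
15 11 14  2
12  3 13  6

After move 3 (L):
 1  7  5  8
 9  0  4 10
15 11 14  2
12  3 13  6

After move 4 (R):
 1  7  5  8
 9  4  0 10
15 11 14  2
12  3 13  6

After move 5 (R):
 1  7  5  8
 9  4 10  0
15 11 14  2
12  3 13  6

Answer:  1  7  5  8
 9  4 10  0
15 11 14  2
12  3 13  6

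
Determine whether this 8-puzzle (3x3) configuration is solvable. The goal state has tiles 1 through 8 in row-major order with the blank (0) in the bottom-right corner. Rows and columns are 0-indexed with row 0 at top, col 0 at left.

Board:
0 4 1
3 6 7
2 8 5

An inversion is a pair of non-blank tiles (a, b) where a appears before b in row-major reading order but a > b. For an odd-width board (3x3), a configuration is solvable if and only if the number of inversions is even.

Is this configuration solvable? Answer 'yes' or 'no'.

Answer: no

Derivation:
Inversions (pairs i<j in row-major order where tile[i] > tile[j] > 0): 9
9 is odd, so the puzzle is not solvable.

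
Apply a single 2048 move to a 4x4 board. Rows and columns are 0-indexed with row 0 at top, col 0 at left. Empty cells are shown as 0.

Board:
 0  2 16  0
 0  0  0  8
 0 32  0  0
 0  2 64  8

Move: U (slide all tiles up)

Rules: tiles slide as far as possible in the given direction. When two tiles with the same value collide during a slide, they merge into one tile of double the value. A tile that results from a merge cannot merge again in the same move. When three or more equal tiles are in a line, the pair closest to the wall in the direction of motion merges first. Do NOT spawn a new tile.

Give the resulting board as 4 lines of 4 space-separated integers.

Slide up:
col 0: [0, 0, 0, 0] -> [0, 0, 0, 0]
col 1: [2, 0, 32, 2] -> [2, 32, 2, 0]
col 2: [16, 0, 0, 64] -> [16, 64, 0, 0]
col 3: [0, 8, 0, 8] -> [16, 0, 0, 0]

Answer:  0  2 16 16
 0 32 64  0
 0  2  0  0
 0  0  0  0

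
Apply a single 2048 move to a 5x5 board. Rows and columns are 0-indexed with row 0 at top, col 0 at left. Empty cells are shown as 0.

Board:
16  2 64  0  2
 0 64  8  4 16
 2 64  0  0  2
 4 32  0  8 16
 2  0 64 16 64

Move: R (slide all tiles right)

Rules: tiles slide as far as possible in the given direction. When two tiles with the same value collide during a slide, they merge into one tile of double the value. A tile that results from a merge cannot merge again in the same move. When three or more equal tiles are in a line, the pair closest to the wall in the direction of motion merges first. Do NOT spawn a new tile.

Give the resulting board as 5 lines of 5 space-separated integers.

Answer:  0 16  2 64  2
 0 64  8  4 16
 0  0  2 64  2
 0  4 32  8 16
 0  2 64 16 64

Derivation:
Slide right:
row 0: [16, 2, 64, 0, 2] -> [0, 16, 2, 64, 2]
row 1: [0, 64, 8, 4, 16] -> [0, 64, 8, 4, 16]
row 2: [2, 64, 0, 0, 2] -> [0, 0, 2, 64, 2]
row 3: [4, 32, 0, 8, 16] -> [0, 4, 32, 8, 16]
row 4: [2, 0, 64, 16, 64] -> [0, 2, 64, 16, 64]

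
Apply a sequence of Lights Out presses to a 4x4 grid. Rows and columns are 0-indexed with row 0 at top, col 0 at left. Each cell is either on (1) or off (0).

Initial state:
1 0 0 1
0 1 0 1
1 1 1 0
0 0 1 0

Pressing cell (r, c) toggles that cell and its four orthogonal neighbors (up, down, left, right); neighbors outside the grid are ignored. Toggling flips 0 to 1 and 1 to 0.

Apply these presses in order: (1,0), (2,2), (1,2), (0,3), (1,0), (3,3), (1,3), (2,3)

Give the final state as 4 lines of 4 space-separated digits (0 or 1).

Answer: 1 0 0 1
0 0 1 1
1 0 0 0
0 0 1 0

Derivation:
After press 1 at (1,0):
0 0 0 1
1 0 0 1
0 1 1 0
0 0 1 0

After press 2 at (2,2):
0 0 0 1
1 0 1 1
0 0 0 1
0 0 0 0

After press 3 at (1,2):
0 0 1 1
1 1 0 0
0 0 1 1
0 0 0 0

After press 4 at (0,3):
0 0 0 0
1 1 0 1
0 0 1 1
0 0 0 0

After press 5 at (1,0):
1 0 0 0
0 0 0 1
1 0 1 1
0 0 0 0

After press 6 at (3,3):
1 0 0 0
0 0 0 1
1 0 1 0
0 0 1 1

After press 7 at (1,3):
1 0 0 1
0 0 1 0
1 0 1 1
0 0 1 1

After press 8 at (2,3):
1 0 0 1
0 0 1 1
1 0 0 0
0 0 1 0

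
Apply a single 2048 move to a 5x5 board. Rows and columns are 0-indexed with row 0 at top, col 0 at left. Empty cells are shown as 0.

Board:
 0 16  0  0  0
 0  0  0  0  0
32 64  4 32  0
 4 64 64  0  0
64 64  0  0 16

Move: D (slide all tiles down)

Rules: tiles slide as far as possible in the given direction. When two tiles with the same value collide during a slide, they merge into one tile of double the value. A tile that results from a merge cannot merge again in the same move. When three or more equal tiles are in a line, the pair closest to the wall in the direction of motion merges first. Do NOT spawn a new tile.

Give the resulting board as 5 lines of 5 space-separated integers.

Answer:   0   0   0   0   0
  0   0   0   0   0
 32  16   0   0   0
  4  64   4   0   0
 64 128  64  32  16

Derivation:
Slide down:
col 0: [0, 0, 32, 4, 64] -> [0, 0, 32, 4, 64]
col 1: [16, 0, 64, 64, 64] -> [0, 0, 16, 64, 128]
col 2: [0, 0, 4, 64, 0] -> [0, 0, 0, 4, 64]
col 3: [0, 0, 32, 0, 0] -> [0, 0, 0, 0, 32]
col 4: [0, 0, 0, 0, 16] -> [0, 0, 0, 0, 16]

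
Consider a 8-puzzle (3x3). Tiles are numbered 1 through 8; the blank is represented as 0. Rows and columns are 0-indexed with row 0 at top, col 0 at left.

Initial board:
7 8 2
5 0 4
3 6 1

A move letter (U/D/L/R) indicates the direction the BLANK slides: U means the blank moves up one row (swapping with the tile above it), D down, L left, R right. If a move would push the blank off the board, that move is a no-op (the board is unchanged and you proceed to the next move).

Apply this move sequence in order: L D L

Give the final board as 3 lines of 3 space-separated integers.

Answer: 7 8 2
3 5 4
0 6 1

Derivation:
After move 1 (L):
7 8 2
0 5 4
3 6 1

After move 2 (D):
7 8 2
3 5 4
0 6 1

After move 3 (L):
7 8 2
3 5 4
0 6 1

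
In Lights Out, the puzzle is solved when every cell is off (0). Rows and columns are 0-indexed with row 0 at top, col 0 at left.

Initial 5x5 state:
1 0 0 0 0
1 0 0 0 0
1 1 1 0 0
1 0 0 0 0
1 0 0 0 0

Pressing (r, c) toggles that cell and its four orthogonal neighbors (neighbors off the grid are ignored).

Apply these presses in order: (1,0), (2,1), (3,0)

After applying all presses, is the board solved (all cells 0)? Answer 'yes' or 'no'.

After press 1 at (1,0):
0 0 0 0 0
0 1 0 0 0
0 1 1 0 0
1 0 0 0 0
1 0 0 0 0

After press 2 at (2,1):
0 0 0 0 0
0 0 0 0 0
1 0 0 0 0
1 1 0 0 0
1 0 0 0 0

After press 3 at (3,0):
0 0 0 0 0
0 0 0 0 0
0 0 0 0 0
0 0 0 0 0
0 0 0 0 0

Lights still on: 0

Answer: yes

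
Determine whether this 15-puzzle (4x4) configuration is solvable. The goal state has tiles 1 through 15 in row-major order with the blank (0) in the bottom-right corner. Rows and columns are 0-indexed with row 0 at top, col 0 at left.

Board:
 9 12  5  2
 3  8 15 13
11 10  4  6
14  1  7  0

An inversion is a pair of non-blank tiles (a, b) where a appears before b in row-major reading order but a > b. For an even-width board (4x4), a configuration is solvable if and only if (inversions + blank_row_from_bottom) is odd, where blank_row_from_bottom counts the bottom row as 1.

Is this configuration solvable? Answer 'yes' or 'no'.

Answer: no

Derivation:
Inversions: 55
Blank is in row 3 (0-indexed from top), which is row 1 counting from the bottom (bottom = 1).
55 + 1 = 56, which is even, so the puzzle is not solvable.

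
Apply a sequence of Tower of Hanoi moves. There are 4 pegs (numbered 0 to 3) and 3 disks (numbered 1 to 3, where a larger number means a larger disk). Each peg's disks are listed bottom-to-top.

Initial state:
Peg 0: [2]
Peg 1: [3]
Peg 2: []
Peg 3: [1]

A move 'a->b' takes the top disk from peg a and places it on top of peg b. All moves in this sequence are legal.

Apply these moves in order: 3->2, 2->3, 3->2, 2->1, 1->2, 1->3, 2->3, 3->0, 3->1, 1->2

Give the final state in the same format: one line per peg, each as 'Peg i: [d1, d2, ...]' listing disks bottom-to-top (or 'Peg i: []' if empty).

After move 1 (3->2):
Peg 0: [2]
Peg 1: [3]
Peg 2: [1]
Peg 3: []

After move 2 (2->3):
Peg 0: [2]
Peg 1: [3]
Peg 2: []
Peg 3: [1]

After move 3 (3->2):
Peg 0: [2]
Peg 1: [3]
Peg 2: [1]
Peg 3: []

After move 4 (2->1):
Peg 0: [2]
Peg 1: [3, 1]
Peg 2: []
Peg 3: []

After move 5 (1->2):
Peg 0: [2]
Peg 1: [3]
Peg 2: [1]
Peg 3: []

After move 6 (1->3):
Peg 0: [2]
Peg 1: []
Peg 2: [1]
Peg 3: [3]

After move 7 (2->3):
Peg 0: [2]
Peg 1: []
Peg 2: []
Peg 3: [3, 1]

After move 8 (3->0):
Peg 0: [2, 1]
Peg 1: []
Peg 2: []
Peg 3: [3]

After move 9 (3->1):
Peg 0: [2, 1]
Peg 1: [3]
Peg 2: []
Peg 3: []

After move 10 (1->2):
Peg 0: [2, 1]
Peg 1: []
Peg 2: [3]
Peg 3: []

Answer: Peg 0: [2, 1]
Peg 1: []
Peg 2: [3]
Peg 3: []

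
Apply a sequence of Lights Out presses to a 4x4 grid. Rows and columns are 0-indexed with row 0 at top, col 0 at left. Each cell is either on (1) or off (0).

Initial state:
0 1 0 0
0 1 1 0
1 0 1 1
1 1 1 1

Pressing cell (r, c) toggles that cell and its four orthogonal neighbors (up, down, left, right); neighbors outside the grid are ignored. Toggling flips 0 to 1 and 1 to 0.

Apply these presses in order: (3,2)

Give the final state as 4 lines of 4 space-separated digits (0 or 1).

Answer: 0 1 0 0
0 1 1 0
1 0 0 1
1 0 0 0

Derivation:
After press 1 at (3,2):
0 1 0 0
0 1 1 0
1 0 0 1
1 0 0 0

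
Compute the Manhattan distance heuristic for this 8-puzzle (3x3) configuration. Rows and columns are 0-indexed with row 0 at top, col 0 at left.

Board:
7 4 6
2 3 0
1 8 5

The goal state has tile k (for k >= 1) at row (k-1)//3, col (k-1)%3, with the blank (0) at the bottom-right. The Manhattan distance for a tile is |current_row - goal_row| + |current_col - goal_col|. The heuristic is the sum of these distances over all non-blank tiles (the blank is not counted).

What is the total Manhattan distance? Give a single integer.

Tile 7: (0,0)->(2,0) = 2
Tile 4: (0,1)->(1,0) = 2
Tile 6: (0,2)->(1,2) = 1
Tile 2: (1,0)->(0,1) = 2
Tile 3: (1,1)->(0,2) = 2
Tile 1: (2,0)->(0,0) = 2
Tile 8: (2,1)->(2,1) = 0
Tile 5: (2,2)->(1,1) = 2
Sum: 2 + 2 + 1 + 2 + 2 + 2 + 0 + 2 = 13

Answer: 13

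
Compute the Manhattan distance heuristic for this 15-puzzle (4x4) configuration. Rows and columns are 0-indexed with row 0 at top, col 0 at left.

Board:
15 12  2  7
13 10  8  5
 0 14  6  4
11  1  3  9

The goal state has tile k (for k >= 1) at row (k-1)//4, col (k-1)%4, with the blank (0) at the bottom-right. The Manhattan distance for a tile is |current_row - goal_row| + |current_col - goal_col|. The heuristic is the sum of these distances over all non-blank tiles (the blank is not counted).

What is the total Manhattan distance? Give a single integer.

Tile 15: at (0,0), goal (3,2), distance |0-3|+|0-2| = 5
Tile 12: at (0,1), goal (2,3), distance |0-2|+|1-3| = 4
Tile 2: at (0,2), goal (0,1), distance |0-0|+|2-1| = 1
Tile 7: at (0,3), goal (1,2), distance |0-1|+|3-2| = 2
Tile 13: at (1,0), goal (3,0), distance |1-3|+|0-0| = 2
Tile 10: at (1,1), goal (2,1), distance |1-2|+|1-1| = 1
Tile 8: at (1,2), goal (1,3), distance |1-1|+|2-3| = 1
Tile 5: at (1,3), goal (1,0), distance |1-1|+|3-0| = 3
Tile 14: at (2,1), goal (3,1), distance |2-3|+|1-1| = 1
Tile 6: at (2,2), goal (1,1), distance |2-1|+|2-1| = 2
Tile 4: at (2,3), goal (0,3), distance |2-0|+|3-3| = 2
Tile 11: at (3,0), goal (2,2), distance |3-2|+|0-2| = 3
Tile 1: at (3,1), goal (0,0), distance |3-0|+|1-0| = 4
Tile 3: at (3,2), goal (0,2), distance |3-0|+|2-2| = 3
Tile 9: at (3,3), goal (2,0), distance |3-2|+|3-0| = 4
Sum: 5 + 4 + 1 + 2 + 2 + 1 + 1 + 3 + 1 + 2 + 2 + 3 + 4 + 3 + 4 = 38

Answer: 38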